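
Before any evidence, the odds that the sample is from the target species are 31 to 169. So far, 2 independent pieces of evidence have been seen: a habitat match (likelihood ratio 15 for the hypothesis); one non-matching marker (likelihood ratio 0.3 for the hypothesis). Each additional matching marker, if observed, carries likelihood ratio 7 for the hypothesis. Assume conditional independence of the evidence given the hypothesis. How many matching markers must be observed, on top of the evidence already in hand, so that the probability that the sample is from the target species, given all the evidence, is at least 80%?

Prior odds = 31/169.
Combined Bayes factor of the evidence already in hand = 15 × 0.3 = 4.5.
Odds after that evidence = (31/169) × 4.5 = 279/338.
Target odds = 0.8/0.2 = 4.
Need 7ⁿ ≥ 4 ÷ (279/338) = 1352/279.
7¹ = 7, which meets the required 1352/279; so n = 1.

1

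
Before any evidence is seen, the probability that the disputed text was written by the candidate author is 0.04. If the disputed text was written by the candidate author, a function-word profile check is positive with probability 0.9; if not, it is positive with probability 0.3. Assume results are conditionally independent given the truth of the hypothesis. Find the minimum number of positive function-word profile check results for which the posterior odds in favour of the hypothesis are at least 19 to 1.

Prior odds = 0.04/0.96 = 1/24.
Likelihood ratio of a positive = 0.9/0.3 = 3.
Target odds = 19.
Require 3ⁿ ≥ 19 ÷ (1/24) = 456.
3⁵ = 243 falls short of 456 but 3⁶ = 729 reaches it, so n = 6.

6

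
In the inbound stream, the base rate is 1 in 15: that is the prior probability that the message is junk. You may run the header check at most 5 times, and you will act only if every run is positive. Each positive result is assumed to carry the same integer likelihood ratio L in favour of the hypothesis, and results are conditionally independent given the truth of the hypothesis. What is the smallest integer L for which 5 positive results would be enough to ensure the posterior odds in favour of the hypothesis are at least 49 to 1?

Prior odds = (1/15)/(14/15) = 1/14.
Target odds = 49.
Need L⁵ ≥ 49 ÷ (1/14) = 686.
3⁵ = 243 < 686 ≤ 1024 = 4⁵, so L = 4.

4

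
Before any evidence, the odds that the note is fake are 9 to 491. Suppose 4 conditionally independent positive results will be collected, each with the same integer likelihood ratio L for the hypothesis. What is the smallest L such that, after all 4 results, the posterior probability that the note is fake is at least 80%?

Prior odds = 9/491.
Target odds = 0.8/0.2 = 4.
Need L⁴ ≥ 4 ÷ (9/491) = 1964/9.
3⁴ = 81 < 1964/9 ≤ 256 = 4⁴, so L = 4.

4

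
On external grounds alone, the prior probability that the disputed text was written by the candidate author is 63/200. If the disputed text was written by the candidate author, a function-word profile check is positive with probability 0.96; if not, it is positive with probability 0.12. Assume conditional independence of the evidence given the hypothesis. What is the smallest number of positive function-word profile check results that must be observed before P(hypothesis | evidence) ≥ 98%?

Prior odds = 0.315/0.685 = 63/137.
Likelihood ratio of a positive = 0.96/0.12 = 8.
Target posterior odds = 0.98/0.02 = 49.
Require 8ⁿ ≥ 49 ÷ (63/137) = 959/9.
8² = 64 falls short of 959/9 but 8³ = 512 reaches it, so n = 3.

3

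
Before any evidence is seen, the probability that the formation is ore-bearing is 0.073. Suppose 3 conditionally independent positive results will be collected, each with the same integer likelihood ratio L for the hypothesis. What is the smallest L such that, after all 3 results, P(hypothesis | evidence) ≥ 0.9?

5

Prior odds = 0.073/0.927 = 73/927.
Target odds = 0.9/0.1 = 9.
Need L³ ≥ 9 ÷ (73/927) = 8343/73.
4³ = 64 < 8343/73 ≤ 125 = 5³, so L = 5.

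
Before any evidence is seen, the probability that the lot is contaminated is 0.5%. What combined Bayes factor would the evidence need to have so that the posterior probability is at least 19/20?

Prior odds = 0.005/0.995 = 1/199.
Target odds = 0.95/0.05 = 19.
Required Bayes factor = 19 ÷ (1/199) = 3781.

3781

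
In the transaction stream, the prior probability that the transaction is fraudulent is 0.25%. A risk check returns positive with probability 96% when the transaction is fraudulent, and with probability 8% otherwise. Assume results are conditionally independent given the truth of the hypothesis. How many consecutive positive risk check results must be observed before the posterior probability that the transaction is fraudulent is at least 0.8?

3

Prior odds: 0.0025 ÷ 0.9975 = 1/399.
Likelihood ratio of a positive result = 0.96/0.08 = 12.
Target odds: 0.8 ÷ 0.2 = 4.
Require 12ⁿ ≥ 4 ÷ (1/399) = 1596.
12² = 144 falls short of 1596 but 12³ = 1728 reaches it, so n = 3.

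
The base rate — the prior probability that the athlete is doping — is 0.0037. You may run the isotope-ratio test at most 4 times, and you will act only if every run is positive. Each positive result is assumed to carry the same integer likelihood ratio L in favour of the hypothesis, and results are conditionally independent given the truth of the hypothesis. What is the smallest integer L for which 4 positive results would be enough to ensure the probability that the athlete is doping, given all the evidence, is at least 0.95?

9

Prior odds = 0.0037/0.9963 = 37/9963.
Target odds = 0.95/0.05 = 19.
Need L⁴ ≥ 19 ÷ (37/9963) = 189297/37.
8⁴ = 4096 < 189297/37 ≤ 6561 = 9⁴, so L = 9.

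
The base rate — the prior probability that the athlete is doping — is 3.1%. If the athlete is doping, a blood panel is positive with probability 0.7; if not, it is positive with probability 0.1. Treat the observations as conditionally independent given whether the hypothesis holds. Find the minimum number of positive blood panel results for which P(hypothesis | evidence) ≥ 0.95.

Prior odds = 0.031/0.969 = 31/969.
Likelihood ratio of a positive = 0.7/0.1 = 7.
Target odds: 0.95 ÷ 0.05 = 19.
Need (31/969) × 7ⁿ ≥ 19, i.e. 7ⁿ ≥ 18411/31.
7³ = 343 falls short of 18411/31 but 7⁴ = 2401 reaches it, so n = 4.

4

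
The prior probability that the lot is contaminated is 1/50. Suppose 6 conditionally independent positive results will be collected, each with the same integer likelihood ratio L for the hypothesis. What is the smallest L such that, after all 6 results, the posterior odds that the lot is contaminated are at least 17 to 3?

3

Prior odds = 0.02/0.98 = 1/49.
Target odds = 17/3.
Need L⁶ ≥ 17/3 ÷ (1/49) = 833/3.
2⁶ = 64 < 833/3 ≤ 729 = 3⁶, so L = 3.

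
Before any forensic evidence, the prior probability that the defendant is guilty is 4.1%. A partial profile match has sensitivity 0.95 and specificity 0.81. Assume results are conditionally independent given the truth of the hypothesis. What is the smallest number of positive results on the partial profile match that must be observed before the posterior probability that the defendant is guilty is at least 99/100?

Prior odds: 0.041 ÷ 0.959 = 41/959.
False-positive rate = 1 − 0.81 = 0.19; likelihood ratio of a positive = 0.95/0.19 = 5.
Target odds: 0.99 ÷ 0.01 = 99.
Need (41/959) × 5ⁿ ≥ 99, i.e. 5ⁿ ≥ 94941/41.
5⁴ = 625 falls short of 94941/41 but 5⁵ = 3125 reaches it, so n = 5.

5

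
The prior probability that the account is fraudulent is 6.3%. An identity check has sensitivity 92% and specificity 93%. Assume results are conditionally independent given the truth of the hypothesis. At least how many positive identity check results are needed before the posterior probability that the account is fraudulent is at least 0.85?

Prior odds = 0.063/0.937 = 63/937.
False-positive rate = 1 − 0.93 = 0.07; likelihood ratio of a positive = 0.92/0.07 = 92/7.
Target odds: 0.85 ÷ 0.15 = 17/3.
Require (92/7)ⁿ ≥ 17/3 ÷ (63/937) = 15929/189.
(92/7)¹ = 92/7 falls short of 15929/189 but (92/7)² = 8464/49 reaches it, so n = 2.

2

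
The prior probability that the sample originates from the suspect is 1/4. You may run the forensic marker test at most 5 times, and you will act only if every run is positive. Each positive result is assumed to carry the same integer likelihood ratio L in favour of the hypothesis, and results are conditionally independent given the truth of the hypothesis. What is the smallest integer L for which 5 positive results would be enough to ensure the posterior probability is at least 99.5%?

4

Prior odds = 0.25/0.75 = 1/3.
Target odds = 0.995/0.005 = 199.
Need L⁵ ≥ 199 ÷ (1/3) = 597.
3⁵ = 243 < 597 ≤ 1024 = 4⁵, so L = 4.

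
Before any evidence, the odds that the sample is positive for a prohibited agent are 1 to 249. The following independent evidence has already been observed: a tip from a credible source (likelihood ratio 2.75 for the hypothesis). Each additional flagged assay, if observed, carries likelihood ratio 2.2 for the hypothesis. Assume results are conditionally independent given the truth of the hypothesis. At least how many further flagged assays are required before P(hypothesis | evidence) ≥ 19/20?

Prior odds = 1/249.
Bayes factor of the evidence already in hand = 2.75.
Odds after that evidence = (1/249) × 2.75 = 11/996.
Target odds = 0.95/0.05 = 19.
Need 2.2ⁿ ≥ 19 ÷ (11/996) = 18924/11.
2.2⁹ ≈1207.27 falls short of 18924/11 but 2.2¹⁰ ≈2655.99 reaches it, so n = 10.

10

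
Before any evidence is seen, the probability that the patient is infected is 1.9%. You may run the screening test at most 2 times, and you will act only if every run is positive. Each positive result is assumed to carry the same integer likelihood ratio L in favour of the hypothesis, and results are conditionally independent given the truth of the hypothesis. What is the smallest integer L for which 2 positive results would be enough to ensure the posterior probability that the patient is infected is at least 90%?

22

Prior odds = 0.019/0.981 = 19/981.
Target odds = 0.9/0.1 = 9.
Need L² ≥ 9 ÷ (19/981) = 8829/19.
21² = 441 < 8829/19 ≤ 484 = 22², so L = 22.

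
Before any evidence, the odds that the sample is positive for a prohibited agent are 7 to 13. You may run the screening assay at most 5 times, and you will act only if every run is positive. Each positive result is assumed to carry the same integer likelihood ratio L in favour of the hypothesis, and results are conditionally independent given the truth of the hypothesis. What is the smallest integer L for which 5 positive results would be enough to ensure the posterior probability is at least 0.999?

Prior odds = 7/13.
Target odds = 0.999/0.001 = 999.
Need L⁵ ≥ 999 ÷ (7/13) = 12987/7.
4⁵ = 1024 < 12987/7 ≤ 3125 = 5⁵, so L = 5.

5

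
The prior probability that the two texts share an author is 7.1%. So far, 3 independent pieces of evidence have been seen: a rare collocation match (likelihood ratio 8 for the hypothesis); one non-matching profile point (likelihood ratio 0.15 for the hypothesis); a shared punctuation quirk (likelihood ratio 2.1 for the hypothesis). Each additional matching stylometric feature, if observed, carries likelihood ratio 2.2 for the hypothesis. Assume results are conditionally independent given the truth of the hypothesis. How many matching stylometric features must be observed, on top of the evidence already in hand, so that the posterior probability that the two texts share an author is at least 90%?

Prior odds = 0.071/0.929 = 71/929.
Combined Bayes factor of the evidence already in hand = 8 × 0.15 × 2.1 = 2.52.
Odds after that evidence = (71/929) × 2.52 = 4473/23225.
Target odds = 0.9/0.1 = 9.
Need 2.2ⁿ ≥ 9 ÷ (4473/23225) = 23225/497.
2.2⁴ = 23.4256 falls short of 23225/497 but 2.2⁵ = 51.53632 reaches it, so n = 5.

5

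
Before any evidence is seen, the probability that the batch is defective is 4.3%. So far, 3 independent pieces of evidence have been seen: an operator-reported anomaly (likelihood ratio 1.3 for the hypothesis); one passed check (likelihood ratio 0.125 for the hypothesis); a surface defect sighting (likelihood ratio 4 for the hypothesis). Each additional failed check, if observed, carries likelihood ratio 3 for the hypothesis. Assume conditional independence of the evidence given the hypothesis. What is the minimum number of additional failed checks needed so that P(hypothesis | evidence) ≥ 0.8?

Prior odds = 0.043/0.957 = 43/957.
Combined Bayes factor of the evidence already in hand = 1.3 × 0.125 × 4 = 0.65.
Odds after that evidence = (43/957) × 0.65 = 559/19140.
Target odds = 0.8/0.2 = 4.
Need 3ⁿ ≥ 4 ÷ (559/19140) = 76560/559.
3⁴ = 81 falls short of 76560/559 but 3⁵ = 243 reaches it, so n = 5.

5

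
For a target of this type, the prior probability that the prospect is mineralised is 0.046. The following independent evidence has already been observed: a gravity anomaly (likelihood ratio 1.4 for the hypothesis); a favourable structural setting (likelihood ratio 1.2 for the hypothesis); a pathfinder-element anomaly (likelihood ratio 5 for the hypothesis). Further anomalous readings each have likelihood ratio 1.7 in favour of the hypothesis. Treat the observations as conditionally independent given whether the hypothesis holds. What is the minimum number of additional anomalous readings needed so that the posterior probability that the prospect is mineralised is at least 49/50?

10

Prior odds = 0.046/0.954 = 23/477.
Combined Bayes factor of the evidence already in hand = 1.4 × 1.2 × 5 = 8.4.
Odds after that evidence = (23/477) × 8.4 = 322/795.
Target odds = 0.98/0.02 = 49.
Need 1.7ⁿ ≥ 49 ÷ (322/795) = 5565/46.
1.7⁹ ≈118.588 falls short of 5565/46 but 1.7¹⁰ ≈201.599 reaches it, so n = 10.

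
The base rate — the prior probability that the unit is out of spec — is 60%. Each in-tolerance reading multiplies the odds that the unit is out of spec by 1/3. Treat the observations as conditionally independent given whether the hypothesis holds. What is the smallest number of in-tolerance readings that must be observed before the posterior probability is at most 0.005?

Prior odds = 0.6/0.4 = 1.5.
Likelihood ratio per in-tolerance reading = 1/3.
Target posterior odds = 0.005/0.995 = 1/199.
Require (1/3)ⁿ ≤ 1/199 ÷ 1.5 = 2/597.
(1/3)⁵ = 1/243 is still above 2/597 but (1/3)⁶ = 1/729 is at or below it, so n = 6.

6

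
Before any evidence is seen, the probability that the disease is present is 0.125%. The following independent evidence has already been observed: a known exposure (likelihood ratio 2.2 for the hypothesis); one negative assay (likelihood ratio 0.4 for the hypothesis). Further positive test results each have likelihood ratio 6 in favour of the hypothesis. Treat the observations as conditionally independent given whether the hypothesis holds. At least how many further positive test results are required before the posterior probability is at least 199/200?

Prior odds = 0.00125/0.99875 = 1/799.
Combined Bayes factor of the evidence already in hand = 2.2 × 0.4 = 0.88.
Odds after that evidence = (1/799) × 0.88 = 22/19975.
Target odds = 0.995/0.005 = 199.
Need 6ⁿ ≥ 199 ÷ (22/19975) = 3975025/22.
6⁶ = 46656 falls short of 3975025/22 but 6⁷ = 279936 reaches it, so n = 7.

7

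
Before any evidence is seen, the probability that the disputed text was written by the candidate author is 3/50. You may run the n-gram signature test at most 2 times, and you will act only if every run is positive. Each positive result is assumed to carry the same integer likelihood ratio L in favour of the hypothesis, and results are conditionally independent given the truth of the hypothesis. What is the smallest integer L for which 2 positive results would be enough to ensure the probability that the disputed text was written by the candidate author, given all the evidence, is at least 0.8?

8

Prior odds = 0.06/0.94 = 3/47.
Target odds = 0.8/0.2 = 4.
Need L² ≥ 4 ÷ (3/47) = 188/3.
7² = 49 < 188/3 ≤ 64 = 8², so L = 8.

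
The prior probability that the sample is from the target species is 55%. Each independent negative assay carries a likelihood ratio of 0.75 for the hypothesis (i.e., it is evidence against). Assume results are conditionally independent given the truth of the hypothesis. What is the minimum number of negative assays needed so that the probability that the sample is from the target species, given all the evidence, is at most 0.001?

Prior odds: 0.55 ÷ 0.45 = 11/9.
Likelihood ratio per negative assay = 0.75.
Target odds: 0.001 ÷ 0.999 = 1/999.
Need (11/9) × 0.75ⁿ ≤ 1/999, i.e. 0.75ⁿ ≤ 1/1221.
0.75²⁴ ≈0.00100339 is still above 1/1221 but 0.75²⁵ ≈0.000752543 is at or below it, so n = 25.

25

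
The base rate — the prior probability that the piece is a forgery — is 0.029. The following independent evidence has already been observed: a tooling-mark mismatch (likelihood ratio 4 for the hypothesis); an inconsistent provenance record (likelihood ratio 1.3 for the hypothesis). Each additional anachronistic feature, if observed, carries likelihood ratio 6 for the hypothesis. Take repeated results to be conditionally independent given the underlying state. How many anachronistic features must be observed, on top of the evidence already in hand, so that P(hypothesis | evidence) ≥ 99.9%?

5

Prior odds = 0.029/0.971 = 29/971.
Combined Bayes factor of the evidence already in hand = 4 × 1.3 = 5.2.
Odds after that evidence = (29/971) × 5.2 = 754/4855.
Target odds = 0.999/0.001 = 999.
Need 6ⁿ ≥ 999 ÷ (754/4855) = 4850145/754.
6⁴ = 1296 falls short of 4850145/754 but 6⁵ = 7776 reaches it, so n = 5.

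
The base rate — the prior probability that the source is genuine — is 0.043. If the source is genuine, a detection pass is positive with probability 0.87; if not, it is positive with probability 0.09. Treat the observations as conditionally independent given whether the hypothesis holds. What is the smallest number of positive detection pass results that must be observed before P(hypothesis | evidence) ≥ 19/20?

3

Prior odds: 0.043 ÷ 0.957 = 43/957.
Likelihood ratio of a positive = 0.87/0.09 = 29/3.
Target odds: 0.95 ÷ 0.05 = 19.
Need (43/957) × (29/3)ⁿ ≥ 19, i.e. (29/3)ⁿ ≥ 18183/43.
(29/3)² = 841/9 falls short of 18183/43 but (29/3)³ = 24389/27 reaches it, so n = 3.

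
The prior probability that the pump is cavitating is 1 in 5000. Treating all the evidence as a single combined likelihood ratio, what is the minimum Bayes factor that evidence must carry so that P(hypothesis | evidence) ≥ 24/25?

Prior odds = 0.0002/0.9998 = 1/4999.
Target odds = 0.96/0.04 = 24.
Required Bayes factor = 24 ÷ (1/4999) = 119976.

119976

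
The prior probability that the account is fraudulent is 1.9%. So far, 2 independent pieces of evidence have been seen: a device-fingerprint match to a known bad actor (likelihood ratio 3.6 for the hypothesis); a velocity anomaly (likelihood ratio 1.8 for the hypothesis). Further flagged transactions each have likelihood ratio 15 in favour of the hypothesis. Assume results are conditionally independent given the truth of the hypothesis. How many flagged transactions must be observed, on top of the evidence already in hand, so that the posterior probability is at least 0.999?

Prior odds = 0.019/0.981 = 19/981.
Combined Bayes factor of the evidence already in hand = 3.6 × 1.8 = 6.48.
Odds after that evidence = (19/981) × 6.48 = 342/2725.
Target odds = 0.999/0.001 = 999.
Need 15ⁿ ≥ 999 ÷ (342/2725) = 302475/38.
15³ = 3375 falls short of 302475/38 but 15⁴ = 50625 reaches it, so n = 4.

4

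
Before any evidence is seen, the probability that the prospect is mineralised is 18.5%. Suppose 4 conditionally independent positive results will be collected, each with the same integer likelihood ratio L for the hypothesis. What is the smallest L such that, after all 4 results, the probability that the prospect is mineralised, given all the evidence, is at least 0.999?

9

Prior odds = 0.185/0.815 = 37/163.
Target odds = 0.999/0.001 = 999.
Need L⁴ ≥ 999 ÷ (37/163) = 4401.
8⁴ = 4096 < 4401 ≤ 6561 = 9⁴, so L = 9.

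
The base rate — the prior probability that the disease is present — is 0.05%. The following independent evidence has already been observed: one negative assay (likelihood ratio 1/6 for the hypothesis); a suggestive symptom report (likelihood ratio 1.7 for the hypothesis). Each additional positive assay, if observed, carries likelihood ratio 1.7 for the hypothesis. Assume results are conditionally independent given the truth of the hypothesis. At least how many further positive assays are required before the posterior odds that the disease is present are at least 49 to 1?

25

Prior odds = 0.0005/0.9995 = 1/1999.
Combined Bayes factor of the evidence already in hand = (1/6) × 1.7 = 17/60.
Odds after that evidence = (1/1999) × 17/60 = 17/119940.
Target odds = 49.
Need 1.7ⁿ ≥ 49 ÷ (17/119940) = 5877060/17.
1.7²⁴ ≈339449 falls short of 5877060/17 but 1.7²⁵ ≈577063 reaches it, so n = 25.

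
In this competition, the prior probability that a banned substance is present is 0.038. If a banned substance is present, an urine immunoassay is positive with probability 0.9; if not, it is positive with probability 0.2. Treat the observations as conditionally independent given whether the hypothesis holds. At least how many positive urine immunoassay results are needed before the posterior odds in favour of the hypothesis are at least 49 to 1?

5

Prior odds: 0.038 ÷ 0.962 = 19/481.
Likelihood ratio of a positive = 0.9/0.2 = 4.5.
Target odds = 49.
Need (19/481) × 4.5ⁿ ≥ 49, i.e. 4.5ⁿ ≥ 23569/19.
4.5⁴ = 410.0625 falls short of 23569/19 but 4.5⁵ = 1845.28125 reaches it, so n = 5.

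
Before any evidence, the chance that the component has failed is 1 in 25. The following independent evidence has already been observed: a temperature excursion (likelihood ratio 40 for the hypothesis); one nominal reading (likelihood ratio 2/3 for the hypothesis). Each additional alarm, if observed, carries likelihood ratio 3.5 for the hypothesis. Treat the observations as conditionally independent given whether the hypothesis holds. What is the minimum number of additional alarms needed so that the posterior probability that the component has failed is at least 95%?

3

Prior odds = 0.04/0.96 = 1/24.
Combined Bayes factor of the evidence already in hand = 40 × (2/3) = 80/3.
Odds after that evidence = (1/24) × 80/3 = 10/9.
Target odds = 0.95/0.05 = 19.
Need 3.5ⁿ ≥ 19 ÷ (10/9) = 17.1.
3.5² = 12.25 falls short of 17.1 but 3.5³ = 42.875 reaches it, so n = 3.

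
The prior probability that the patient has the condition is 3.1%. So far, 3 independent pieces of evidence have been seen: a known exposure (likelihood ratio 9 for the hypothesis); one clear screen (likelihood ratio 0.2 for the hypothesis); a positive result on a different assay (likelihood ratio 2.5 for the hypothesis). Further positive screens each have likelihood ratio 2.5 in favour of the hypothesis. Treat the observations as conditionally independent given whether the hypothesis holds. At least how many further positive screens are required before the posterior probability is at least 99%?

Prior odds = 0.031/0.969 = 31/969.
Combined Bayes factor of the evidence already in hand = 9 × 0.2 × 2.5 = 4.5.
Odds after that evidence = (31/969) × 4.5 = 93/646.
Target odds = 0.99/0.01 = 99.
Need 2.5ⁿ ≥ 99 ÷ (93/646) = 21318/31.
2.5⁷ = 610.3515625 falls short of 21318/31 but 2.5⁸ = 390625/256 reaches it, so n = 8.

8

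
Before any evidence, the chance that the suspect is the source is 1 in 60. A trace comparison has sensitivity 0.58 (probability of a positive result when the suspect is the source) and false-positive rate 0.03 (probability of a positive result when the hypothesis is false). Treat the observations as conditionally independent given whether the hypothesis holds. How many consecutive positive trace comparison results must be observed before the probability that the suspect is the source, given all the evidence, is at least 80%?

Prior odds: (1/60) ÷ (59/60) = 1/59.
Likelihood ratio of a positive result = 0.58/0.03 = 58/3.
Target posterior odds = 0.8/0.2 = 4.
Require (58/3)ⁿ ≥ 4 ÷ (1/59) = 236.
(58/3)¹ = 58/3 falls short of 236 but (58/3)² = 3364/9 reaches it, so n = 2.

2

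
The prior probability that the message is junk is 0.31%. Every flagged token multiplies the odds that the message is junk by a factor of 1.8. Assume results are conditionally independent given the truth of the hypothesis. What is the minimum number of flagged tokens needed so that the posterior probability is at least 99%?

Prior odds = 0.0031/0.9969 = 31/9969.
Likelihood ratio per flagged token = 1.8.
Target odds: 0.99 ÷ 0.01 = 99.
Require 1.8ⁿ ≥ 99 ÷ (31/9969) = 986931/31.
1.8¹⁷ ≈21859.1 falls short of 986931/31 but 1.8¹⁸ ≈39346.4 reaches it, so n = 18.

18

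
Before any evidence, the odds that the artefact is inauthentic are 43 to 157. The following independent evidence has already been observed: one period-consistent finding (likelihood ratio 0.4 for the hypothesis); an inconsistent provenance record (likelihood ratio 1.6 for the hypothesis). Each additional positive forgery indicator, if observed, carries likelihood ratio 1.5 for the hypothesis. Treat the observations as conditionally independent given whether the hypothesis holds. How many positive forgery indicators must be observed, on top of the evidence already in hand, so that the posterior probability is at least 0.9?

10

Prior odds = 43/157.
Combined Bayes factor of the evidence already in hand = 0.4 × 1.6 = 0.64.
Odds after that evidence = (43/157) × 0.64 = 688/3925.
Target odds = 0.9/0.1 = 9.
Need 1.5ⁿ ≥ 9 ÷ (688/3925) = 35325/688.
1.5⁹ = 19683/512 falls short of 35325/688 but 1.5¹⁰ = 59049/1024 reaches it, so n = 10.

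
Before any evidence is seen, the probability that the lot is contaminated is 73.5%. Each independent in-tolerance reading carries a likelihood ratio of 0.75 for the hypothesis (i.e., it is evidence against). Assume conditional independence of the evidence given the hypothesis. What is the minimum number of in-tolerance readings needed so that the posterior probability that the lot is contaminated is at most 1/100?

20

Prior odds = 0.735/0.265 = 147/53.
Likelihood ratio per in-tolerance reading = 0.75.
Target posterior odds = 0.01/0.99 = 1/99.
Require 0.75ⁿ ≤ 1/99 ÷ (147/53) = 53/14553.
0.75¹⁹ ≈0.00422828 is still above 53/14553 but 0.75²⁰ ≈0.00317121 is at or below it, so n = 20.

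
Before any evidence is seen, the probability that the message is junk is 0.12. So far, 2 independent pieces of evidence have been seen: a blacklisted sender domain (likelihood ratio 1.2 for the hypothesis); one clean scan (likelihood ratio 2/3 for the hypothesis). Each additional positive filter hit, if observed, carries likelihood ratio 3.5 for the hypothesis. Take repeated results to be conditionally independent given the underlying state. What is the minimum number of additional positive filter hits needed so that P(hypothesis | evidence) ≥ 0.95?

5

Prior odds = 0.12/0.88 = 3/22.
Combined Bayes factor of the evidence already in hand = 1.2 × (2/3) = 0.8.
Odds after that evidence = (3/22) × 0.8 = 6/55.
Target odds = 0.95/0.05 = 19.
Need 3.5ⁿ ≥ 19 ÷ (6/55) = 1045/6.
3.5⁴ = 150.0625 falls short of 1045/6 but 3.5⁵ = 525.21875 reaches it, so n = 5.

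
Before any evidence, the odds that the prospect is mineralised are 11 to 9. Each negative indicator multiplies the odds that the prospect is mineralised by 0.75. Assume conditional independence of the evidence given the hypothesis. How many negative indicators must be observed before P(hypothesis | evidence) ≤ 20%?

Prior odds = 11/9.
Likelihood ratio per negative indicator = 0.75.
Target posterior odds = 0.2/0.8 = 0.25.
Need (11/9) × 0.75ⁿ ≤ 0.25, i.e. 0.75ⁿ ≤ 9/44.
0.75⁵ = 243/1024 is still above 9/44 but 0.75⁶ = 729/4096 is at or below it, so n = 6.

6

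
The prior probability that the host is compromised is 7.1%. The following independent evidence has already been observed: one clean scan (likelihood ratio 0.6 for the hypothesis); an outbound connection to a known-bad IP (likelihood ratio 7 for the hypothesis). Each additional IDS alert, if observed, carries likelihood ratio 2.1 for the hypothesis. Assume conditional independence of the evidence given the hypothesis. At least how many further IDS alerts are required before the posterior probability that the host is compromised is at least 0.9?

Prior odds = 0.071/0.929 = 71/929.
Combined Bayes factor of the evidence already in hand = 0.6 × 7 = 4.2.
Odds after that evidence = (71/929) × 4.2 = 1491/4645.
Target odds = 0.9/0.1 = 9.
Need 2.1ⁿ ≥ 9 ÷ (1491/4645) = 13935/497.
2.1⁴ = 19.4481 falls short of 13935/497 but 2.1⁵ = 4084101/100000 reaches it, so n = 5.

5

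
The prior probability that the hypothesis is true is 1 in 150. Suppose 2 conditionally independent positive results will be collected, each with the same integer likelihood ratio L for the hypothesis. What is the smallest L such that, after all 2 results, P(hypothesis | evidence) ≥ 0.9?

37

Prior odds = (1/150)/(149/150) = 1/149.
Target odds = 0.9/0.1 = 9.
Need L² ≥ 9 ÷ (1/149) = 1341.
36² = 1296 < 1341 ≤ 1369 = 37², so L = 37.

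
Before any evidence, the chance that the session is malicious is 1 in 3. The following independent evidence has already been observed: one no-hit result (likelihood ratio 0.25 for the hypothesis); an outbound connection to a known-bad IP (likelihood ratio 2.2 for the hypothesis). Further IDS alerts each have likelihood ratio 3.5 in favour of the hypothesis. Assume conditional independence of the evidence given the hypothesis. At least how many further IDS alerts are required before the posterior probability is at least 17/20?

Prior odds = (1/3)/(2/3) = 0.5.
Combined Bayes factor of the evidence already in hand = 0.25 × 2.2 = 0.55.
Odds after that evidence = 0.5 × 0.55 = 0.275.
Target odds = 0.85/0.15 = 17/3.
Need 3.5ⁿ ≥ 17/3 ÷ 0.275 = 680/33.
3.5² = 12.25 falls short of 680/33 but 3.5³ = 42.875 reaches it, so n = 3.

3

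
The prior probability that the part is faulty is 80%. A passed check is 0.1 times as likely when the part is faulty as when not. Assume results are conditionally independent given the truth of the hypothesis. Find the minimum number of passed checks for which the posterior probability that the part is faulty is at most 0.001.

Prior odds = 0.8/0.2 = 4.
Likelihood ratio per passed check = 0.1.
Target posterior odds = 0.001/0.999 = 1/999.
Need 4 × 0.1ⁿ ≤ 1/999, i.e. 0.1ⁿ ≤ 1/3996.
0.1³ = 0.001 is still above 1/3996 but 0.1⁴ = 0.0001 is at or below it, so n = 4.

4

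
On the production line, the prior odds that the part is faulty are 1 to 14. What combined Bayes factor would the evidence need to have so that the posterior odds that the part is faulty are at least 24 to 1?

Prior odds = 1/14.
Target odds = 24.
Required Bayes factor = 24 ÷ (1/14) = 336.

336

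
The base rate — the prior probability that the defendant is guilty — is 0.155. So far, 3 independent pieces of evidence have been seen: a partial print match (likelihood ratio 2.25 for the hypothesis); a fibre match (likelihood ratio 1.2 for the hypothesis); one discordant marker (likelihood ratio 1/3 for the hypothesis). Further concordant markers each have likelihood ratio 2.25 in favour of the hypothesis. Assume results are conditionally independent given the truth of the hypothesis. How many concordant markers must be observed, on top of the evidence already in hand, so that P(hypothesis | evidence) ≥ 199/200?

9

Prior odds = 0.155/0.845 = 31/169.
Combined Bayes factor of the evidence already in hand = 2.25 × 1.2 × (1/3) = 0.9.
Odds after that evidence = (31/169) × 0.9 = 279/1690.
Target odds = 0.995/0.005 = 199.
Need 2.25ⁿ ≥ 199 ÷ (279/1690) = 336310/279.
2.25⁸ = 43046721/65536 falls short of 336310/279 but 2.25⁹ = 387420489/262144 reaches it, so n = 9.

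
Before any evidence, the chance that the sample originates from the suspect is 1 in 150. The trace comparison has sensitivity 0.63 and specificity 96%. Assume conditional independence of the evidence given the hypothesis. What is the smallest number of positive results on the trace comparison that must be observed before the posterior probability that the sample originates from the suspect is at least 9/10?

3

Prior odds = (1/150)/(149/150) = 1/149.
False-positive rate = 1 − 0.96 = 0.04; likelihood ratio of a positive = 0.63/0.04 = 15.75.
Target odds: 0.9 ÷ 0.1 = 9.
Require 15.75ⁿ ≥ 9 ÷ (1/149) = 1341.
15.75² = 248.0625 falls short of 1341 but 15.75³ = 3906.984375 reaches it, so n = 3.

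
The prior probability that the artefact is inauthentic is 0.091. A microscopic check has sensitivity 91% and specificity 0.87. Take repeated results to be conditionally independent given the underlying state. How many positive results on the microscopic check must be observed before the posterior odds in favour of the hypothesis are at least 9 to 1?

3

Prior odds: 0.091 ÷ 0.909 = 91/909.
False-positive rate = 1 − 0.87 = 0.13; likelihood ratio of a positive = 0.91/0.13 = 7.
Target odds = 9.
Need (91/909) × 7ⁿ ≥ 9, i.e. 7ⁿ ≥ 8181/91.
7² = 49 falls short of 8181/91 but 7³ = 343 reaches it, so n = 3.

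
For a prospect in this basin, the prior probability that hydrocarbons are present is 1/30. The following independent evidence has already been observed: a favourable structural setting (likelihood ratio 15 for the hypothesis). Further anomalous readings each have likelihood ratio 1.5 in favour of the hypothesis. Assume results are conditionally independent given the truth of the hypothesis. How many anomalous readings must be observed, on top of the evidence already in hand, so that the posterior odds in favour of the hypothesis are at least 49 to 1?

Prior odds = (1/30)/(29/30) = 1/29.
Bayes factor of the evidence already in hand = 15.
Odds after that evidence = (1/29) × 15 = 15/29.
Target odds = 49.
Need 1.5ⁿ ≥ 49 ÷ (15/29) = 1421/15.
1.5¹¹ = 177147/2048 falls short of 1421/15 but 1.5¹² = 531441/4096 reaches it, so n = 12.

12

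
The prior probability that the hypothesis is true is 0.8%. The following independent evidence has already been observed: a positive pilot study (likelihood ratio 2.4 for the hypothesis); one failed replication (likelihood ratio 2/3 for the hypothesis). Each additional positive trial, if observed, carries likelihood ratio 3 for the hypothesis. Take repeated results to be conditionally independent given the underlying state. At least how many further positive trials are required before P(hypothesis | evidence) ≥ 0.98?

Prior odds = 0.008/0.992 = 1/124.
Combined Bayes factor of the evidence already in hand = 2.4 × (2/3) = 1.6.
Odds after that evidence = (1/124) × 1.6 = 2/155.
Target odds = 0.98/0.02 = 49.
Need 3ⁿ ≥ 49 ÷ (2/155) = 3797.5.
3⁷ = 2187 falls short of 3797.5 but 3⁸ = 6561 reaches it, so n = 8.

8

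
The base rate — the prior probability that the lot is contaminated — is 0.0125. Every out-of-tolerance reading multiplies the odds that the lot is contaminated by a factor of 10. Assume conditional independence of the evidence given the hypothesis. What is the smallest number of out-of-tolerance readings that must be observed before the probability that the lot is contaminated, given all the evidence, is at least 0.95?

4

Prior odds: 0.0125 ÷ 0.9875 = 1/79.
Likelihood ratio per out-of-tolerance reading = 10.
Target odds: 0.95 ÷ 0.05 = 19.
Require 10ⁿ ≥ 19 ÷ (1/79) = 1501.
10³ = 1000 falls short of 1501 but 10⁴ = 10000 reaches it, so n = 4.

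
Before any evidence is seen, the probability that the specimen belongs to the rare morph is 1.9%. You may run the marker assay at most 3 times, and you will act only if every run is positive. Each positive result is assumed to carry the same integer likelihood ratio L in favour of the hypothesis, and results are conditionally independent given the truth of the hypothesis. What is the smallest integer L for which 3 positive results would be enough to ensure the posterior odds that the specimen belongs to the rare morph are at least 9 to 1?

Prior odds = 0.019/0.981 = 19/981.
Target odds = 9.
Need L³ ≥ 9 ÷ (19/981) = 8829/19.
7³ = 343 < 8829/19 ≤ 512 = 8³, so L = 8.

8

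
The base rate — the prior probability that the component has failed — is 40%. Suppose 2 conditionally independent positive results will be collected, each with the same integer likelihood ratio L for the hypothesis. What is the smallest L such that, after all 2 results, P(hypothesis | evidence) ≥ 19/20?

6

Prior odds = 0.4/0.6 = 2/3.
Target odds = 0.95/0.05 = 19.
Need L² ≥ 19 ÷ (2/3) = 28.5.
5² = 25 < 28.5 ≤ 36 = 6², so L = 6.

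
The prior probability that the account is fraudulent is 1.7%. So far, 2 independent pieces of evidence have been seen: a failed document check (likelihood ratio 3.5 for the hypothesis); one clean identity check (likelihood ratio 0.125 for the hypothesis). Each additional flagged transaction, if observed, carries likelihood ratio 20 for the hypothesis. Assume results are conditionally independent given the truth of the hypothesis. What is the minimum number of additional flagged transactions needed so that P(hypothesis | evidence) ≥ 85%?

3

Prior odds = 0.017/0.983 = 17/983.
Combined Bayes factor of the evidence already in hand = 3.5 × 0.125 = 0.4375.
Odds after that evidence = (17/983) × 0.4375 = 119/15728.
Target odds = 0.85/0.15 = 17/3.
Need 20ⁿ ≥ 17/3 ÷ (119/15728) = 15728/21.
20² = 400 falls short of 15728/21 but 20³ = 8000 reaches it, so n = 3.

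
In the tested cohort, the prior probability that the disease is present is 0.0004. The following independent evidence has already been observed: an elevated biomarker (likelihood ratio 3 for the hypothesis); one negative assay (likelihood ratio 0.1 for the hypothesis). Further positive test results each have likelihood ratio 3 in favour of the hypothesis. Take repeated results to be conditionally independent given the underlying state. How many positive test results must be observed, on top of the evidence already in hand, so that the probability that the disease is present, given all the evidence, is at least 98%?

12

Prior odds = 0.0004/0.9996 = 1/2499.
Combined Bayes factor of the evidence already in hand = 3 × 0.1 = 0.3.
Odds after that evidence = (1/2499) × 0.3 = 1/8330.
Target odds = 0.98/0.02 = 49.
Need 3ⁿ ≥ 49 ÷ (1/8330) = 408170.
3¹¹ = 177147 falls short of 408170 but 3¹² = 531441 reaches it, so n = 12.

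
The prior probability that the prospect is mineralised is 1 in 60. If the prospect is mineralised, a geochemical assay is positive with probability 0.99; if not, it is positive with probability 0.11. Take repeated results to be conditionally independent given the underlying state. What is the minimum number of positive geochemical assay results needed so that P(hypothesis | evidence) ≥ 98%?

4

Prior odds = (1/60)/(59/60) = 1/59.
Likelihood ratio of a positive = 0.99/0.11 = 9.
Target odds: 0.98 ÷ 0.02 = 49.
Need (1/59) × 9ⁿ ≥ 49, i.e. 9ⁿ ≥ 2891.
9³ = 729 falls short of 2891 but 9⁴ = 6561 reaches it, so n = 4.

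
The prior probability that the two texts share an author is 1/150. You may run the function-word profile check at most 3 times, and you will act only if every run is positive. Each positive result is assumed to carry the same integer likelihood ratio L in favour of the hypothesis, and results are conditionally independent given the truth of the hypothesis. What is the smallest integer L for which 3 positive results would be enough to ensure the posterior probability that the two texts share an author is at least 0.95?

Prior odds = (1/150)/(149/150) = 1/149.
Target odds = 0.95/0.05 = 19.
Need L³ ≥ 19 ÷ (1/149) = 2831.
14³ = 2744 < 2831 ≤ 3375 = 15³, so L = 15.

15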